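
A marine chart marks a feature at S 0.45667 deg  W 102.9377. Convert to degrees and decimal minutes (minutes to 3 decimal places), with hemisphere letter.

0° 27.400′ S, 102° 56.262′ W

φ: minutes = (0.456670 − 0) × 60 = 27.40020
Longitude: fractional part 0.937700 → 56.26200 minutes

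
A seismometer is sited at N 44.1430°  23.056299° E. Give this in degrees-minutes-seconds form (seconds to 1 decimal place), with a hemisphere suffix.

Latitude: 0.143000° → 8.58000′; 0.58000 × 60 = 34.800″
Longitude: 0.056299 × 60 = 3.37794′ → 3′, remainder × 60 = 22.676″

44°08′34.8″ N, 23°03′22.7″ E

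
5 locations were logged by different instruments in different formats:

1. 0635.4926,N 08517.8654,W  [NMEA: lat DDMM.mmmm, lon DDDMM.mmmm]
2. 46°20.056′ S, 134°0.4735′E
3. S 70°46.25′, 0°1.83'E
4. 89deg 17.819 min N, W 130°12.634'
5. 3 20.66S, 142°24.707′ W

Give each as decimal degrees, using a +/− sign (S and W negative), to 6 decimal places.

Point 1:
  φ: degrees = first 2 digits = 6, minutes = 35.4926; 6 + 35.4926/60 = 6.5915433
  N → positive
  Longitude: degrees = first 3 digits = 85, minutes = 17.8654; 85 + 17.8654/60 = 85.2977567
  W → negative
Point 2:
  Latitude: 46 + 20.056/60 = 46.3342667
  S → negative
  Longitude: 0.4735′ = 0.007892°; total 134.0078917
  E → positive
Point 3:
  Lat: 70 + 46.25/60 = 70.7708333
  S ⇒ negate
  λ: 1.83′ = 0.030500°; total 0.0305000
  E ⇒ keep positive
Point 4:
  φ: 89 + 17.819/60 = 89.2969833
  N ⇒ keep positive
  Lon: 12.634′ = 0.210567°; total 130.2105667
  hemisphere W, so the sign is −
Point 5:
  φ: 20.66′ = 0.344333°; total 3.3443333
  S ⇒ negate
  Lon: 24.707′ = 0.411783°; total 142.4117833
  hemisphere W, so the sign is −

1. 6.591543, -85.297757
2. -46.334267, 134.007892
3. -70.770833, 0.030500
4. 89.296983, -130.210567
5. -3.344333, -142.411783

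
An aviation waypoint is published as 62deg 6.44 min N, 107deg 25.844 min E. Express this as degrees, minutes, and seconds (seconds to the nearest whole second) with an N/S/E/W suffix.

φ: 6.44000′ → 6′ and 0.44000 × 60 = 26.40″
λ: fractional minutes 0.84400 × 60 = 50.64″

62°06′26″ N, 107°25′51″ E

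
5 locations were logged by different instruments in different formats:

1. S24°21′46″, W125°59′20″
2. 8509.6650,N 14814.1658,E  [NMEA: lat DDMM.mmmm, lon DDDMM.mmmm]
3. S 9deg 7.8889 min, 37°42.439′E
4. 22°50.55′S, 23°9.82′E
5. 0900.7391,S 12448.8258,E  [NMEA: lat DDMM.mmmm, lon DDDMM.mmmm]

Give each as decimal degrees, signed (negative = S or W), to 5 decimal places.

1. -24.36278, -125.98889
2. 85.16108, 148.23610
3. -9.13148, 37.70732
4. -22.84250, 23.16367
5. -9.01232, 124.81376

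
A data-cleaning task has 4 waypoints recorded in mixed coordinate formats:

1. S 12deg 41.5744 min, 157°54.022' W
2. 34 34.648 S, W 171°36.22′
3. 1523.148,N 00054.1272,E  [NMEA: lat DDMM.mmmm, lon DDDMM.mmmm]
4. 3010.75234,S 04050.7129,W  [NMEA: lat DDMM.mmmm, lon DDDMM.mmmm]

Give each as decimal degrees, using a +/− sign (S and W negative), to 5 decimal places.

Point 1:
  φ: 41.5744′ = 0.692907°; total 12.692907
  S → negative
  λ: 157 + 54.022/60 = 157.900367
  W → negative
Point 2:
  φ: 34 + 34.648/60 = 34.577467
  S → negative
  Lon: 171 + 36.22/60 = 171.603667
  W → negative
Point 3:
  Lat: degrees = first 2 digits = 15, minutes = 23.148; 15 + 23.148/60 = 15.385800
  N → positive
  λ: degrees = first 3 digits = 0, minutes = 54.1272; 0 + 54.1272/60 = 0.902120
  E → positive
Point 4:
  Latitude: split at 2 digits → 30° and 10.75234′; 30 + 10.75234/60 = 30.179206
  S ⇒ negate
  Lon: degrees = first 3 digits = 40, minutes = 50.7129; 40 + 50.7129/60 = 40.845215
  hemisphere W, so the sign is −

1. -12.69291, -157.90037
2. -34.57747, -171.60367
3. 15.38580, 0.90212
4. -30.17921, -40.84522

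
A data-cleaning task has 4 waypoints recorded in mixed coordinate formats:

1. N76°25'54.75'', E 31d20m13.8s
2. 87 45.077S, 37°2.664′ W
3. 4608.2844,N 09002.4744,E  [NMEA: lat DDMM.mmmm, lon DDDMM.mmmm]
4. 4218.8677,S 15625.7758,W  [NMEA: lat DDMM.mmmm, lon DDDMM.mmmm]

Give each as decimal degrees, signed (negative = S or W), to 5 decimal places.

1. 76.43188, 31.33717
2. -87.75128, -37.04440
3. 46.13807, 90.04124
4. -42.31446, -156.42960

Point 1:
  Lat: 76 + 25/60 + 54.75/3600 = 76.431875
  N ⇒ keep positive
  Longitude: 31 + 20/60 + 13.8/3600 = 31.337167
  E → positive
Point 2:
  φ: 87 + 45.077/60 = 87.751283
  S ⇒ negate
  Longitude: 2.664′ = 0.044400°; total 37.044400
  W → negative
Point 3:
  φ: split at 2 digits → 46° and 8.2844′; 46 + 8.2844/60 = 46.138073
  N → positive
  Longitude: split at 3 digits → 090° and 2.4744′; 90 + 2.4744/60 = 90.041240
  E → positive
Point 4:
  Latitude: split at 2 digits → 42° and 18.8677′; 42 + 18.8677/60 = 42.314462
  S → negative
  Lon: split at 3 digits → 156° and 25.7758′; 156 + 25.7758/60 = 156.429597
  W ⇒ negate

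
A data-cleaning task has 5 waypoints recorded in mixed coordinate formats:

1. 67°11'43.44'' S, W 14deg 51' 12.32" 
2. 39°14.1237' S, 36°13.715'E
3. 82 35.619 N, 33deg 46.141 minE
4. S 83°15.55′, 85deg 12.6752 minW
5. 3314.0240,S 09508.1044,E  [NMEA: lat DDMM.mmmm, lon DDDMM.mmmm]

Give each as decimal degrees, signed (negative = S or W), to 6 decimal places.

1. -67.195400, -14.853422
2. -39.235395, 36.228583
3. 82.593650, 33.769017
4. -83.259167, -85.211253
5. -33.233733, 95.135073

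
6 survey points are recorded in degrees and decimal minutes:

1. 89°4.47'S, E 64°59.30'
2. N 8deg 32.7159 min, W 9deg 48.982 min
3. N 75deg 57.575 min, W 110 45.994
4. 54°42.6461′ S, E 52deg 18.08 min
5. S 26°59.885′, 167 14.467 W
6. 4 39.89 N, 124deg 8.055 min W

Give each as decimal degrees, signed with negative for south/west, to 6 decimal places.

1. -89.074500, 64.988333
2. 8.545265, -9.816367
3. 75.959583, -110.766567
4. -54.710768, 52.301333
5. -26.998083, -167.241117
6. 4.664833, -124.134250

Point 1:
  φ: 89 + 4.47/60 = 89.0745000
  S → negative
  λ: 59.3′ = 0.988333°; total 64.9883333
  E ⇒ keep positive
Point 2:
  Latitude: 32.7159′ = 0.545265°; total 8.5452650
  N ⇒ keep positive
  Longitude: 9 + 48.982/60 = 9.8163667
  hemisphere W, so the sign is −
Point 3:
  φ: 75 + 57.575/60 = 75.9595833
  N ⇒ keep positive
  λ: 110 + 45.994/60 = 110.7665667
  hemisphere W, so the sign is −
Point 4:
  Latitude: 54 + 42.6461/60 = 54.7107683
  S ⇒ negate
  Longitude: 18.08′ = 0.301333°; total 52.3013333
  E ⇒ keep positive
Point 5:
  φ: 26 + 59.885/60 = 26.9980833
  S ⇒ negate
  Longitude: 167 + 14.467/60 = 167.2411167
  hemisphere W, so the sign is −
Point 6:
  Lat: 39.89′ = 0.664833°; total 4.6648333
  N ⇒ keep positive
  Lon: 124 + 8.055/60 = 124.1342500
  W ⇒ negate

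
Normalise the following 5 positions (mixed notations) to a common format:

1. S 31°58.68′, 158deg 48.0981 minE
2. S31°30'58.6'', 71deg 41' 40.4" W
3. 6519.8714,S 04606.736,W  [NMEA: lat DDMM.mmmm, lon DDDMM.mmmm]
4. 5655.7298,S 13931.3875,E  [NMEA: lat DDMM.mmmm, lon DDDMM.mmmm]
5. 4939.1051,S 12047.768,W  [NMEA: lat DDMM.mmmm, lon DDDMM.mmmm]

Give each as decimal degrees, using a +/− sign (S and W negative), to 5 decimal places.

1. -31.97800, 158.80164
2. -31.51628, -71.69456
3. -65.33119, -46.11227
4. -56.92883, 139.52313
5. -49.65175, -120.79613

Point 1:
  Latitude: 31 + 58.68/60 = 31.978000
  S → negative
  λ: 158 + 48.0981/60 = 158.801635
  E → positive
Point 2:
  Latitude: 31° + 30/60 + 58.6/3600 = 31 + 0.500000 + 0.016278 = 31.516278
  S → negative
  λ: 41′ + 40.4″ = 41.67333′; 71 + 41.67333/60 = 71.694556
  W ⇒ negate
Point 3:
  Lat: degrees = first 2 digits = 65, minutes = 19.8714; 65 + 19.8714/60 = 65.331190
  S → negative
  Lon: split at 3 digits → 046° and 6.736′; 46 + 6.736/60 = 46.112267
  hemisphere W, so the sign is −
Point 4:
  φ: degrees = first 2 digits = 56, minutes = 55.7298; 56 + 55.7298/60 = 56.928830
  hemisphere S, so the sign is −
  Lon: split at 3 digits → 139° and 31.3875′; 139 + 31.3875/60 = 139.523125
  E → positive
Point 5:
  Latitude: split at 2 digits → 49° and 39.1051′; 49 + 39.1051/60 = 49.651752
  S → negative
  Longitude: split at 3 digits → 120° and 47.768′; 120 + 47.768/60 = 120.796133
  W ⇒ negate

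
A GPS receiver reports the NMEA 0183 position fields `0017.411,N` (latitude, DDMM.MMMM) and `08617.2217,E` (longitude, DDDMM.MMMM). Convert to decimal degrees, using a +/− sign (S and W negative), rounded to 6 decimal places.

0.290183, 86.287028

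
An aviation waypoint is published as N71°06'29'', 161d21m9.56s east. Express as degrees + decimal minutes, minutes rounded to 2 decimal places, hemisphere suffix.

71° 6.48′ N, 161° 21.16′ E

φ: seconds/60 = 0.48333; minutes = 6 + 0.48333 = 6.4833
Lon: 21 + 9.56/60 = 21.1593′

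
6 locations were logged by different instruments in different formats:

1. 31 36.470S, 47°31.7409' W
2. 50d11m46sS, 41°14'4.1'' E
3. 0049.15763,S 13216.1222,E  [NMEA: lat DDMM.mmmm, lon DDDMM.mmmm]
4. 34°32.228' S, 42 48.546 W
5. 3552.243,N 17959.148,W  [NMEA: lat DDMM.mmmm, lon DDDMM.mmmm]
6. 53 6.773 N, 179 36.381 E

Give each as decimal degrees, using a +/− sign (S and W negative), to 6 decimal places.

1. -31.607833, -47.529015
2. -50.196111, 41.234472
3. -0.819294, 132.268703
4. -34.537133, -42.809100
5. 35.870717, -179.985800
6. 53.112883, 179.606350

Point 1:
  Lat: 36.47′ = 0.607833°; total 31.6078333
  hemisphere S, so the sign is −
  Lon: 31.7409′ = 0.529015°; total 47.5290150
  W → negative
Point 2:
  Lat: 50 + 11/60 + 46/3600 = 50.1961111
  S ⇒ negate
  Lon: 14′ + 4.1″ = 14.06833′; 41 + 14.06833/60 = 41.2344722
  E → positive
Point 3:
  Lat: split at 2 digits → 00° and 49.15763′; 0 + 49.15763/60 = 0.8192938
  hemisphere S, so the sign is −
  Lon: degrees = first 3 digits = 132, minutes = 16.1222; 132 + 16.1222/60 = 132.2687033
  E → positive
Point 4:
  Lat: 32.228′ = 0.537133°; total 34.5371333
  S → negative
  Lon: 48.546′ = 0.809100°; total 42.8091000
  W ⇒ negate
Point 5:
  Lat: split at 2 digits → 35° and 52.243′; 35 + 52.243/60 = 35.8707167
  N ⇒ keep positive
  Longitude: split at 3 digits → 179° and 59.148′; 179 + 59.148/60 = 179.9858000
  W → negative
Point 6:
  φ: 53 + 6.773/60 = 53.1128833
  N → positive
  Lon: 179 + 36.381/60 = 179.6063500
  E ⇒ keep positive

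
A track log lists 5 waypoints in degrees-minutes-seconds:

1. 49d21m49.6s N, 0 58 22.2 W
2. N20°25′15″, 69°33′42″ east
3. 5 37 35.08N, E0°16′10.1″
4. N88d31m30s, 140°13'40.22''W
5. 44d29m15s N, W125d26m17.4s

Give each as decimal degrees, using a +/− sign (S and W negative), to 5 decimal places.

Point 1:
  Latitude: 49 + 21/60 + 49.6/3600 = 49.363778
  N → positive
  Lon: 0° + 58/60 + 22.2/3600 = 0 + 0.966667 + 0.006167 = 0.972833
  hemisphere W, so the sign is −
Point 2:
  Latitude: 25′ + 15″ = 25.25000′; 20 + 25.25000/60 = 20.420833
  N ⇒ keep positive
  λ: 69° + 33/60 + 42/3600 = 69 + 0.550000 + 0.011667 = 69.561667
  E ⇒ keep positive
Point 3:
  Lat: 37′ + 35.08″ = 37.58467′; 5 + 37.58467/60 = 5.626411
  N ⇒ keep positive
  Longitude: 0° + 16/60 + 10.1/3600 = 0 + 0.266667 + 0.002806 = 0.269472
  E → positive
Point 4:
  Lat: 31′ + 30″ = 31.50000′; 88 + 31.50000/60 = 88.525000
  N → positive
  λ: 140° + 13/60 + 40.22/3600 = 140 + 0.216667 + 0.011172 = 140.227839
  W → negative
Point 5:
  Latitude: 44° + 29/60 + 15/3600 = 44 + 0.483333 + 0.004167 = 44.487500
  N ⇒ keep positive
  λ: 26′ + 17.4″ = 26.29000′; 125 + 26.29000/60 = 125.438167
  hemisphere W, so the sign is −

1. 49.36378, -0.97283
2. 20.42083, 69.56167
3. 5.62641, 0.26947
4. 88.52500, -140.22784
5. 44.48750, -125.43817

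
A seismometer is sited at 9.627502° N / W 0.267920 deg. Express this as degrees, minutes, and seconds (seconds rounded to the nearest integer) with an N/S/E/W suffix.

φ: 0.627502 × 60 = 37.65012′ → 37′, remainder × 60 = 39.01″
λ: 0.267920° → 16.07520′; 0.07520 × 60 = 4.51″

9°37′39″ N, 0°16′5″ W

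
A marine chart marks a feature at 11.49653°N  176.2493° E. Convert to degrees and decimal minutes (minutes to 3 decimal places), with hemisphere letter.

φ: minutes = (11.496530 − 11) × 60 = 29.79180
λ: minutes = (176.249300 − 176) × 60 = 14.95800

11° 29.792′ N, 176° 14.958′ E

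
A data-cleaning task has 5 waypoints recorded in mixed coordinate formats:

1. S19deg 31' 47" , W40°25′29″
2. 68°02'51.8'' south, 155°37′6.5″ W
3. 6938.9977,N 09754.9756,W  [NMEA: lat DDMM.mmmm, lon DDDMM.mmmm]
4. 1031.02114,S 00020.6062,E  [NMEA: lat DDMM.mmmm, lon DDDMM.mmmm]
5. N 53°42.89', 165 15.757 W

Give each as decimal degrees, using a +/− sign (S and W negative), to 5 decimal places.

1. -19.52972, -40.42472
2. -68.04772, -155.61847
3. 69.64996, -97.91626
4. -10.51702, 0.34344
5. 53.71483, -165.26262

Point 1:
  Latitude: 31′ + 47″ = 31.78333′; 19 + 31.78333/60 = 19.529722
  S → negative
  Lon: 25′ + 29″ = 25.48333′; 40 + 25.48333/60 = 40.424722
  hemisphere W, so the sign is −
Point 2:
  Lat: 68° + 2/60 + 51.8/3600 = 68 + 0.033333 + 0.014389 = 68.047722
  S → negative
  Longitude: 155 + 37/60 + 6.5/3600 = 155.618472
  hemisphere W, so the sign is −
Point 3:
  Lat: split at 2 digits → 69° and 38.9977′; 69 + 38.9977/60 = 69.649962
  N ⇒ keep positive
  Lon: degrees = first 3 digits = 97, minutes = 54.9756; 97 + 54.9756/60 = 97.916260
  W → negative
Point 4:
  Lat: split at 2 digits → 10° and 31.02114′; 10 + 31.02114/60 = 10.517019
  S ⇒ negate
  Lon: split at 3 digits → 000° and 20.6062′; 0 + 20.6062/60 = 0.343437
  E → positive
Point 5:
  φ: 53 + 42.89/60 = 53.714833
  N → positive
  Longitude: 165 + 15.757/60 = 165.262617
  W → negative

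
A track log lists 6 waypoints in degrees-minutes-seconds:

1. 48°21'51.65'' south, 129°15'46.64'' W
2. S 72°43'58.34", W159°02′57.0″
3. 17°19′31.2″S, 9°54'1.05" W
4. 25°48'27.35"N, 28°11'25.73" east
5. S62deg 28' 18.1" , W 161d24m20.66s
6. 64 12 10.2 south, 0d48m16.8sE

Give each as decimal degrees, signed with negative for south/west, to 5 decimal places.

1. -48.36435, -129.26296
2. -72.73287, -159.04917
3. -17.32533, -9.90029
4. 25.80760, 28.19048
5. -62.47169, -161.40574
6. -64.20283, 0.80467

Point 1:
  Lat: 48° + 21/60 + 51.65/3600 = 48 + 0.350000 + 0.014347 = 48.364347
  hemisphere S, so the sign is −
  Lon: 129 + 15/60 + 46.64/3600 = 129.262956
  hemisphere W, so the sign is −
Point 2:
  φ: 72 + 43/60 + 58.34/3600 = 72.732872
  S → negative
  Longitude: 159° + 2/60 + 57/3600 = 159 + 0.033333 + 0.015833 = 159.049167
  W → negative
Point 3:
  Latitude: 17° + 19/60 + 31.2/3600 = 17 + 0.316667 + 0.008667 = 17.325333
  hemisphere S, so the sign is −
  λ: 54′ + 1.05″ = 54.01750′; 9 + 54.01750/60 = 9.900292
  W ⇒ negate
Point 4:
  Latitude: 25 + 48/60 + 27.35/3600 = 25.807597
  N ⇒ keep positive
  Longitude: 11′ + 25.73″ = 11.42883′; 28 + 11.42883/60 = 28.190481
  E → positive
Point 5:
  φ: 62 + 28/60 + 18.1/3600 = 62.471694
  S ⇒ negate
  Longitude: 161° + 24/60 + 20.66/3600 = 161 + 0.400000 + 0.005739 = 161.405739
  W → negative
Point 6:
  Latitude: 12′ + 10.2″ = 12.17000′; 64 + 12.17000/60 = 64.202833
  hemisphere S, so the sign is −
  λ: 0 + 48/60 + 16.8/3600 = 0.804667
  E → positive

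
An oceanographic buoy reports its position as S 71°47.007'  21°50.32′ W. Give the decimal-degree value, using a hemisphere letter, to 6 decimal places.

71.783450° S, 21.838667° W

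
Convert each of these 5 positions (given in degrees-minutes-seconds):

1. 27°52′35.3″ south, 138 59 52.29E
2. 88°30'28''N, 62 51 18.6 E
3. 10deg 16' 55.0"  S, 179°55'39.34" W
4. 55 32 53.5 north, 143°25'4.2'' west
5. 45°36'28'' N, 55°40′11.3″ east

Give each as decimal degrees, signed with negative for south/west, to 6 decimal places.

1. -27.876472, 138.997858
2. 88.507778, 62.855167
3. -10.281944, -179.927594
4. 55.548194, -143.417833
5. 45.607778, 55.669806

Point 1:
  Latitude: 52′ + 35.3″ = 52.58833′; 27 + 52.58833/60 = 27.8764722
  hemisphere S, so the sign is −
  Longitude: 138° + 59/60 + 52.29/3600 = 138 + 0.983333 + 0.014525 = 138.9978583
  E ⇒ keep positive
Point 2:
  Latitude: 88 + 30/60 + 28/3600 = 88.5077778
  N → positive
  λ: 62 + 51/60 + 18.6/3600 = 62.8551667
  E ⇒ keep positive
Point 3:
  Latitude: 16′ + 55″ = 16.91667′; 10 + 16.91667/60 = 10.2819444
  S ⇒ negate
  Longitude: 179° + 55/60 + 39.34/3600 = 179 + 0.916667 + 0.010928 = 179.9275944
  W → negative
Point 4:
  φ: 55 + 32/60 + 53.5/3600 = 55.5481944
  N → positive
  λ: 143° + 25/60 + 4.2/3600 = 143 + 0.416667 + 0.001167 = 143.4178333
  W ⇒ negate
Point 5:
  Latitude: 36′ + 28″ = 36.46667′; 45 + 36.46667/60 = 45.6077778
  N ⇒ keep positive
  Lon: 55 + 40/60 + 11.3/3600 = 55.6698056
  E → positive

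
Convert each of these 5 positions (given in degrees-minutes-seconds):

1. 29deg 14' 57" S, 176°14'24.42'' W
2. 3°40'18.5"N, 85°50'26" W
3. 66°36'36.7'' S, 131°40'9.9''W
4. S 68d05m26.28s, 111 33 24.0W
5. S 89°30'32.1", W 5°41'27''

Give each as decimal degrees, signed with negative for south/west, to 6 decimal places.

Point 1:
  Lat: 14′ + 57″ = 14.95000′; 29 + 14.95000/60 = 29.2491667
  S → negative
  Lon: 14′ + 24.42″ = 14.40700′; 176 + 14.40700/60 = 176.2401167
  W → negative
Point 2:
  Lat: 3 + 40/60 + 18.5/3600 = 3.6718056
  N → positive
  λ: 85 + 50/60 + 26/3600 = 85.8405556
  W → negative
Point 3:
  Lat: 36′ + 36.7″ = 36.61167′; 66 + 36.61167/60 = 66.6101944
  hemisphere S, so the sign is −
  Longitude: 131° + 40/60 + 9.9/3600 = 131 + 0.666667 + 0.002750 = 131.6694167
  hemisphere W, so the sign is −
Point 4:
  φ: 68° + 5/60 + 26.28/3600 = 68 + 0.083333 + 0.007300 = 68.0906333
  hemisphere S, so the sign is −
  Longitude: 33′ + 24″ = 33.40000′; 111 + 33.40000/60 = 111.5566667
  hemisphere W, so the sign is −
Point 5:
  Latitude: 89 + 30/60 + 32.1/3600 = 89.5089167
  S ⇒ negate
  Lon: 5° + 41/60 + 27/3600 = 5 + 0.683333 + 0.007500 = 5.6908333
  hemisphere W, so the sign is −

1. -29.249167, -176.240117
2. 3.671806, -85.840556
3. -66.610194, -131.669417
4. -68.090633, -111.556667
5. -89.508917, -5.690833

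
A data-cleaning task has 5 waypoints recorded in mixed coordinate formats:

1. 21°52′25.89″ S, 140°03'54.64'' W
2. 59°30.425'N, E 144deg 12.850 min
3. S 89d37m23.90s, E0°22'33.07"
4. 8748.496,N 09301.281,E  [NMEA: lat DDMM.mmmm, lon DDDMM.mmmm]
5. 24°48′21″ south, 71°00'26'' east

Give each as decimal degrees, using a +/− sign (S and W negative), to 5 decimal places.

1. -21.87386, -140.06518
2. 59.50708, 144.21417
3. -89.62331, 0.37585
4. 87.80827, 93.02135
5. -24.80583, 71.00722

Point 1:
  φ: 52′ + 25.89″ = 52.43150′; 21 + 52.43150/60 = 21.873858
  S → negative
  Lon: 3′ + 54.64″ = 3.91067′; 140 + 3.91067/60 = 140.065178
  hemisphere W, so the sign is −
Point 2:
  Latitude: 59 + 30.425/60 = 59.507083
  N ⇒ keep positive
  Longitude: 144 + 12.85/60 = 144.214167
  E ⇒ keep positive
Point 3:
  Lat: 37′ + 23.9″ = 37.39833′; 89 + 37.39833/60 = 89.623306
  S → negative
  Lon: 0 + 22/60 + 33.07/3600 = 0.375853
  E → positive
Point 4:
  Lat: split at 2 digits → 87° and 48.496′; 87 + 48.496/60 = 87.808267
  N ⇒ keep positive
  Longitude: degrees = first 3 digits = 93, minutes = 1.281; 93 + 1.281/60 = 93.021350
  E → positive
Point 5:
  φ: 24 + 48/60 + 21/3600 = 24.805833
  hemisphere S, so the sign is −
  λ: 71 + 0/60 + 26/3600 = 71.007222
  E ⇒ keep positive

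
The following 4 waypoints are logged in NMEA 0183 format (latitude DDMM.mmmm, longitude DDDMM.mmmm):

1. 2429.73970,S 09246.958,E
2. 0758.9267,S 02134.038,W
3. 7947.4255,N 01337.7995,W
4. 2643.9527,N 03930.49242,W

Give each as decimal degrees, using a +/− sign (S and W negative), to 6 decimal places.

1. -24.495662, 92.782633
2. -7.982112, -21.567300
3. 79.790425, -13.629992
4. 26.732545, -39.508207

Point 1:
  φ: degrees = first 2 digits = 24, minutes = 29.7397; 24 + 29.7397/60 = 24.4956617
  S → negative
  Lon: split at 3 digits → 092° and 46.958′; 92 + 46.958/60 = 92.7826333
  E ⇒ keep positive
Point 2:
  Latitude: degrees = first 2 digits = 7, minutes = 58.9267; 7 + 58.9267/60 = 7.9821117
  hemisphere S, so the sign is −
  λ: degrees = first 3 digits = 21, minutes = 34.038; 21 + 34.038/60 = 21.5673000
  W → negative
Point 3:
  Lat: split at 2 digits → 79° and 47.4255′; 79 + 47.4255/60 = 79.7904250
  N ⇒ keep positive
  Longitude: split at 3 digits → 013° and 37.7995′; 13 + 37.7995/60 = 13.6299917
  hemisphere W, so the sign is −
Point 4:
  Lat: split at 2 digits → 26° and 43.9527′; 26 + 43.9527/60 = 26.7325450
  N ⇒ keep positive
  Longitude: split at 3 digits → 039° and 30.49242′; 39 + 30.49242/60 = 39.5082070
  hemisphere W, so the sign is −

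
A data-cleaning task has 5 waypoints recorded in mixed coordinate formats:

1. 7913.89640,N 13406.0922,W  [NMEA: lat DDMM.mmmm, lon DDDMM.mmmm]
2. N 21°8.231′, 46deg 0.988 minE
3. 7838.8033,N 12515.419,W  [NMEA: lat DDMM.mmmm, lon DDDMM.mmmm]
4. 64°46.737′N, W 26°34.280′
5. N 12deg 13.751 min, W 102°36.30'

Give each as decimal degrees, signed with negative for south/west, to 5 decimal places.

1. 79.23161, -134.10154
2. 21.13718, 46.01647
3. 78.64672, -125.25698
4. 64.77895, -26.57133
5. 12.22918, -102.60500

Point 1:
  φ: degrees = first 2 digits = 79, minutes = 13.8964; 79 + 13.8964/60 = 79.231607
  N → positive
  λ: split at 3 digits → 134° and 6.0922′; 134 + 6.0922/60 = 134.101537
  W → negative
Point 2:
  Lat: 8.231′ = 0.137183°; total 21.137183
  N ⇒ keep positive
  λ: 46 + 0.988/60 = 46.016467
  E → positive
Point 3:
  φ: degrees = first 2 digits = 78, minutes = 38.8033; 78 + 38.8033/60 = 78.646722
  N ⇒ keep positive
  Lon: degrees = first 3 digits = 125, minutes = 15.419; 125 + 15.419/60 = 125.256983
  W → negative
Point 4:
  Latitude: 64 + 46.737/60 = 64.778950
  N ⇒ keep positive
  Longitude: 26 + 34.28/60 = 26.571333
  W ⇒ negate
Point 5:
  Lat: 13.751′ = 0.229183°; total 12.229183
  N → positive
  Longitude: 36.3′ = 0.605000°; total 102.605000
  W → negative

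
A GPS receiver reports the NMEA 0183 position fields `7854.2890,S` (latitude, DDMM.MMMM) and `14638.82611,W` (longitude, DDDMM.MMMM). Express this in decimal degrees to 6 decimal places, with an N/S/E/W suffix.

Latitude: degrees = first 2 digits = 78, minutes = 54.289; 78 + 54.289/60 = 78.9048167
Lon: degrees = first 3 digits = 146, minutes = 38.82611; 146 + 38.82611/60 = 146.6471018

78.904817° S, 146.647102° W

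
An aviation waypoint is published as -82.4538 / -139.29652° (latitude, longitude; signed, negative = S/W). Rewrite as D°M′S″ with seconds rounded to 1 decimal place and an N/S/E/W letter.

82°27′13.7″ S, 139°17′47.5″ W

Latitude is negative → S; |value| = 82.453800
φ: 0.453800 × 60 = 27.22800′ → 27′, remainder × 60 = 13.680″
Longitude is negative → W; |value| = 139.296520
λ: whole degrees 139; 17.79120′ → 17′ and 47.472″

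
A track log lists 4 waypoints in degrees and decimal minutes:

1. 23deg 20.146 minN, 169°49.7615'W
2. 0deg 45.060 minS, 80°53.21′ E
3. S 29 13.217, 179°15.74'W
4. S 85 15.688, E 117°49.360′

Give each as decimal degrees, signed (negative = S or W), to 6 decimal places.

Point 1:
  φ: 23 + 20.146/60 = 23.3357667
  N ⇒ keep positive
  λ: 49.7615′ = 0.829358°; total 169.8293583
  W → negative
Point 2:
  φ: 0 + 45.06/60 = 0.7510000
  S ⇒ negate
  Longitude: 80 + 53.21/60 = 80.8868333
  E ⇒ keep positive
Point 3:
  Lat: 29 + 13.217/60 = 29.2202833
  S ⇒ negate
  Lon: 179 + 15.74/60 = 179.2623333
  W → negative
Point 4:
  φ: 15.688′ = 0.261467°; total 85.2614667
  hemisphere S, so the sign is −
  λ: 117 + 49.36/60 = 117.8226667
  E ⇒ keep positive

1. 23.335767, -169.829358
2. -0.751000, 80.886833
3. -29.220283, -179.262333
4. -85.261467, 117.822667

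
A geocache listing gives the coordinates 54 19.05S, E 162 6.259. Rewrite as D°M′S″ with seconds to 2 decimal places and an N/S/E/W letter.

54°19′3.00″ S, 162°06′15.54″ E

Lat: fractional minutes 0.05000 × 60 = 3.0000″
Lon: fractional minutes 0.25900 × 60 = 15.5400″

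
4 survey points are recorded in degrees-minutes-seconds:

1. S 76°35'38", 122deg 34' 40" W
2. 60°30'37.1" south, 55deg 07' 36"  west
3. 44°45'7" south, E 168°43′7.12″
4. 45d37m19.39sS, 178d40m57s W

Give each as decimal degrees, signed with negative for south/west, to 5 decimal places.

1. -76.59389, -122.57778
2. -60.51031, -55.12667
3. -44.75194, 168.71864
4. -45.62205, -178.68250

Point 1:
  Latitude: 76° + 35/60 + 38/3600 = 76 + 0.583333 + 0.010556 = 76.593889
  S ⇒ negate
  λ: 122° + 34/60 + 40/3600 = 122 + 0.566667 + 0.011111 = 122.577778
  W ⇒ negate
Point 2:
  Latitude: 30′ + 37.1″ = 30.61833′; 60 + 30.61833/60 = 60.510306
  S → negative
  Lon: 55 + 7/60 + 36/3600 = 55.126667
  hemisphere W, so the sign is −
Point 3:
  Latitude: 45′ + 7″ = 45.11667′; 44 + 45.11667/60 = 44.751944
  S ⇒ negate
  Longitude: 168° + 43/60 + 7.12/3600 = 168 + 0.716667 + 0.001978 = 168.718644
  E → positive
Point 4:
  Lat: 45 + 37/60 + 19.39/3600 = 45.622053
  S → negative
  Longitude: 40′ + 57″ = 40.95000′; 178 + 40.95000/60 = 178.682500
  W ⇒ negate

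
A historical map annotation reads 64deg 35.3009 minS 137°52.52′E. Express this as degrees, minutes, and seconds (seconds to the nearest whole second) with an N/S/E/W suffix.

64°35′18″ S, 137°52′31″ E

Lat: 35.30090′ → 35′ and 0.30090 × 60 = 18.05″
Lon: fractional minutes 0.52000 × 60 = 31.20″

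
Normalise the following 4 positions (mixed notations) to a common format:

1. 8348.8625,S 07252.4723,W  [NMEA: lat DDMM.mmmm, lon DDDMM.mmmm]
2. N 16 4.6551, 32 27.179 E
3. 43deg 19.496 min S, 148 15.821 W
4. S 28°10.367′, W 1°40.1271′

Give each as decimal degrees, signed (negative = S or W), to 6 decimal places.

1. -83.814375, -72.874538
2. 16.077585, 32.452983
3. -43.324933, -148.263683
4. -28.172783, -1.668785

Point 1:
  Latitude: degrees = first 2 digits = 83, minutes = 48.8625; 83 + 48.8625/60 = 83.8143750
  hemisphere S, so the sign is −
  Longitude: degrees = first 3 digits = 72, minutes = 52.4723; 72 + 52.4723/60 = 72.8745383
  hemisphere W, so the sign is −
Point 2:
  Lat: 16 + 4.6551/60 = 16.0775850
  N → positive
  Lon: 27.179′ = 0.452983°; total 32.4529833
  E ⇒ keep positive
Point 3:
  Lat: 43 + 19.496/60 = 43.3249333
  hemisphere S, so the sign is −
  Lon: 15.821′ = 0.263683°; total 148.2636833
  W → negative
Point 4:
  Latitude: 10.367′ = 0.172783°; total 28.1727833
  S ⇒ negate
  Longitude: 1 + 40.1271/60 = 1.6687850
  hemisphere W, so the sign is −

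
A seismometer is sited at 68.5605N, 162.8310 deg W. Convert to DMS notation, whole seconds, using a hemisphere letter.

68°33′38″ N, 162°49′52″ W

φ: whole degrees 68; 33.63000′ → 33′ and 37.80″
Lon: whole degrees 162; 49.86000′ → 49′ and 51.60″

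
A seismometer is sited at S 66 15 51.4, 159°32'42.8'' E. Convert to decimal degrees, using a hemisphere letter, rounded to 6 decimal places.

φ: 66 + 15/60 + 51.4/3600 = 66.2642778
Longitude: 32′ + 42.8″ = 32.71333′; 159 + 32.71333/60 = 159.5452222

66.264278° S, 159.545222° E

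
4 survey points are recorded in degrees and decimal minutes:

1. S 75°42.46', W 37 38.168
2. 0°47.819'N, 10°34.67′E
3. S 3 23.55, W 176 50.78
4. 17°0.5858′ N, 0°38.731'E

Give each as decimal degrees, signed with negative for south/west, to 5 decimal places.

1. -75.70767, -37.63613
2. 0.79698, 10.57783
3. -3.39250, -176.84633
4. 17.00976, 0.64552

Point 1:
  Latitude: 75 + 42.46/60 = 75.707667
  S ⇒ negate
  λ: 37 + 38.168/60 = 37.636133
  hemisphere W, so the sign is −
Point 2:
  φ: 47.819′ = 0.796983°; total 0.796983
  N ⇒ keep positive
  Longitude: 34.67′ = 0.577833°; total 10.577833
  E ⇒ keep positive
Point 3:
  Lat: 3 + 23.55/60 = 3.392500
  hemisphere S, so the sign is −
  λ: 50.78′ = 0.846333°; total 176.846333
  W → negative
Point 4:
  Lat: 0.5858′ = 0.009763°; total 17.009763
  N ⇒ keep positive
  Lon: 0 + 38.731/60 = 0.645517
  E ⇒ keep positive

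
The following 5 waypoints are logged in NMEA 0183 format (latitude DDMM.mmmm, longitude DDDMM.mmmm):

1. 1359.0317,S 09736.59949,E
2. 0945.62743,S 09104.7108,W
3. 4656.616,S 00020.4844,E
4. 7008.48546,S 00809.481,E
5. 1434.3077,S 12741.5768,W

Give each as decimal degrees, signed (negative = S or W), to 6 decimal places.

1. -13.983862, 97.609992
2. -9.760457, -91.078513
3. -46.943600, 0.341407
4. -70.141424, 8.158017
5. -14.571795, -127.692947

Point 1:
  Lat: split at 2 digits → 13° and 59.0317′; 13 + 59.0317/60 = 13.9838617
  hemisphere S, so the sign is −
  λ: split at 3 digits → 097° and 36.59949′; 97 + 36.59949/60 = 97.6099915
  E ⇒ keep positive
Point 2:
  φ: split at 2 digits → 09° and 45.62743′; 9 + 45.62743/60 = 9.7604572
  hemisphere S, so the sign is −
  Longitude: split at 3 digits → 091° and 4.7108′; 91 + 4.7108/60 = 91.0785133
  W → negative
Point 3:
  φ: degrees = first 2 digits = 46, minutes = 56.616; 46 + 56.616/60 = 46.9436000
  S → negative
  Lon: split at 3 digits → 000° and 20.4844′; 0 + 20.4844/60 = 0.3414067
  E → positive
Point 4:
  Lat: degrees = first 2 digits = 70, minutes = 8.48546; 70 + 8.48546/60 = 70.1414243
  S ⇒ negate
  Lon: degrees = first 3 digits = 8, minutes = 9.481; 8 + 9.481/60 = 8.1580167
  E ⇒ keep positive
Point 5:
  Lat: split at 2 digits → 14° and 34.3077′; 14 + 34.3077/60 = 14.5717950
  S ⇒ negate
  λ: degrees = first 3 digits = 127, minutes = 41.5768; 127 + 41.5768/60 = 127.6929467
  W → negative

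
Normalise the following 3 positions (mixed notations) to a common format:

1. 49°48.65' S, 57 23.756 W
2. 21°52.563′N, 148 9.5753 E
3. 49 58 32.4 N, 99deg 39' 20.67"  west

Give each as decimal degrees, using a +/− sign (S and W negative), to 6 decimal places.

Point 1:
  Latitude: 49 + 48.65/60 = 49.8108333
  S ⇒ negate
  λ: 57 + 23.756/60 = 57.3959333
  W ⇒ negate
Point 2:
  φ: 21 + 52.563/60 = 21.8760500
  N ⇒ keep positive
  Lon: 148 + 9.5753/60 = 148.1595883
  E ⇒ keep positive
Point 3:
  Latitude: 49 + 58/60 + 32.4/3600 = 49.9756667
  N ⇒ keep positive
  Lon: 99° + 39/60 + 20.67/3600 = 99 + 0.650000 + 0.005742 = 99.6557417
  hemisphere W, so the sign is −

1. -49.810833, -57.395933
2. 21.876050, 148.159588
3. 49.975667, -99.655742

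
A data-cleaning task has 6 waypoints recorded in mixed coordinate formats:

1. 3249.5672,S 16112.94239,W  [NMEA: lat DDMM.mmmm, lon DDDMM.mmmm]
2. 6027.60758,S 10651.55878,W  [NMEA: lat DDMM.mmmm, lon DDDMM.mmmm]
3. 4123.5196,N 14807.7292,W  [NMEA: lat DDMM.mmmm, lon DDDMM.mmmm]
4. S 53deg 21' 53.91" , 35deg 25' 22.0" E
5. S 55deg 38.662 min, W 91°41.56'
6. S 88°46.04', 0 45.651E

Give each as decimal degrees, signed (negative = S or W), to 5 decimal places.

1. -32.82612, -161.21571
2. -60.46013, -106.85931
3. 41.39199, -148.12882
4. -53.36498, 35.42278
5. -55.64437, -91.69267
6. -88.76733, 0.76085

Point 1:
  Latitude: split at 2 digits → 32° and 49.5672′; 32 + 49.5672/60 = 32.826120
  S ⇒ negate
  Lon: degrees = first 3 digits = 161, minutes = 12.94239; 161 + 12.94239/60 = 161.215707
  W → negative
Point 2:
  φ: degrees = first 2 digits = 60, minutes = 27.60758; 60 + 27.60758/60 = 60.460126
  S → negative
  Longitude: split at 3 digits → 106° and 51.55878′; 106 + 51.55878/60 = 106.859313
  W → negative
Point 3:
  φ: split at 2 digits → 41° and 23.5196′; 41 + 23.5196/60 = 41.391993
  N ⇒ keep positive
  Longitude: split at 3 digits → 148° and 7.7292′; 148 + 7.7292/60 = 148.128820
  W → negative
Point 4:
  φ: 21′ + 53.91″ = 21.89850′; 53 + 21.89850/60 = 53.364975
  S → negative
  Lon: 35 + 25/60 + 22/3600 = 35.422778
  E → positive
Point 5:
  Lat: 55 + 38.662/60 = 55.644367
  hemisphere S, so the sign is −
  Lon: 41.56′ = 0.692667°; total 91.692667
  W → negative
Point 6:
  Lat: 88 + 46.04/60 = 88.767333
  S ⇒ negate
  Lon: 45.651′ = 0.760850°; total 0.760850
  E ⇒ keep positive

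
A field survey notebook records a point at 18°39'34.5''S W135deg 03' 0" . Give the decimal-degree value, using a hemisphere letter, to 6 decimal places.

Lat: 18° + 39/60 + 34.5/3600 = 18 + 0.650000 + 0.009583 = 18.6595833
λ: 135 + 3/60 + 0/3600 = 135.0500000

18.659583° S, 135.050000° W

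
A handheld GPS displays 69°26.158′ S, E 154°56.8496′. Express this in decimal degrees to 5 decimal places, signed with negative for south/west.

-69.43597, 154.94749

φ: 26.158′ = 0.435967°; total 69.435967
S ⇒ negate
Lon: 56.8496′ = 0.947493°; total 154.947493
E ⇒ keep positive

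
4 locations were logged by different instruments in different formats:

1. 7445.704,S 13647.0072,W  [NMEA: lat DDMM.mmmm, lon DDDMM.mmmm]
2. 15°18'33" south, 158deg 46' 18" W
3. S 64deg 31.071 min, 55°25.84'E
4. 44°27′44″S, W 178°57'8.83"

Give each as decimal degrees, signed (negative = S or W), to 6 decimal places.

1. -74.761733, -136.783453
2. -15.309167, -158.771667
3. -64.517850, 55.430667
4. -44.462222, -178.952453

Point 1:
  Lat: split at 2 digits → 74° and 45.704′; 74 + 45.704/60 = 74.7617333
  hemisphere S, so the sign is −
  Longitude: split at 3 digits → 136° and 47.0072′; 136 + 47.0072/60 = 136.7834533
  W ⇒ negate
Point 2:
  φ: 15° + 18/60 + 33/3600 = 15 + 0.300000 + 0.009167 = 15.3091667
  S ⇒ negate
  λ: 158 + 46/60 + 18/3600 = 158.7716667
  W ⇒ negate
Point 3:
  Lat: 64 + 31.071/60 = 64.5178500
  hemisphere S, so the sign is −
  Longitude: 25.84′ = 0.430667°; total 55.4306667
  E → positive
Point 4:
  φ: 27′ + 44″ = 27.73333′; 44 + 27.73333/60 = 44.4622222
  S ⇒ negate
  λ: 178° + 57/60 + 8.83/3600 = 178 + 0.950000 + 0.002453 = 178.9524528
  W → negative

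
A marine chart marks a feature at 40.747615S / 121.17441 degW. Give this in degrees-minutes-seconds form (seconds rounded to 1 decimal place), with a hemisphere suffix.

40°44′51.4″ S, 121°10′27.9″ W

Latitude: whole degrees 40; 44.85690′ → 44′ and 51.414″
Lon: whole degrees 121; 10.46460′ → 10′ and 27.876″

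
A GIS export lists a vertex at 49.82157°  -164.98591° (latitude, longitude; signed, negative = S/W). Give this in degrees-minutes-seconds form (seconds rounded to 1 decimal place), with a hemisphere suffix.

Latitude: 0.821570° → 49.29420′; 0.29420 × 60 = 17.652″
Longitude is negative → W; |value| = 164.985910
Longitude: whole degrees 164; 59.15460′ → 59′ and 9.276″

49°49′17.7″ N, 164°59′9.3″ W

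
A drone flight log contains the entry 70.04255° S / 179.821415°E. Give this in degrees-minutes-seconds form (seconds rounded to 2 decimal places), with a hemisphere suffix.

Latitude: whole degrees 70; 2.55300′ → 2′ and 33.1800″
Lon: 0.821415° → 49.28490′; 0.28490 × 60 = 17.0940″

70°02′33.18″ S, 179°49′17.09″ E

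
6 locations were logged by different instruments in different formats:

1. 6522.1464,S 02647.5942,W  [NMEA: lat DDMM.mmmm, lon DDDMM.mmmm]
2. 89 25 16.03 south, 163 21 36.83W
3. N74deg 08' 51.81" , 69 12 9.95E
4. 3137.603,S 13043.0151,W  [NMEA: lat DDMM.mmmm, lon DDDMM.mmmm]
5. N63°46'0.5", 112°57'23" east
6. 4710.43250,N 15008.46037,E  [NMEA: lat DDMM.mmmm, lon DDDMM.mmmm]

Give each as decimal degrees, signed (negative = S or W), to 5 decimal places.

Point 1:
  φ: degrees = first 2 digits = 65, minutes = 22.1464; 65 + 22.1464/60 = 65.369107
  hemisphere S, so the sign is −
  Lon: split at 3 digits → 026° and 47.5942′; 26 + 47.5942/60 = 26.793237
  W → negative
Point 2:
  φ: 89 + 25/60 + 16.03/3600 = 89.421119
  S → negative
  λ: 163° + 21/60 + 36.83/3600 = 163 + 0.350000 + 0.010231 = 163.360231
  W ⇒ negate
Point 3:
  φ: 74° + 8/60 + 51.81/3600 = 74 + 0.133333 + 0.014392 = 74.147725
  N ⇒ keep positive
  λ: 69 + 12/60 + 9.95/3600 = 69.202764
  E ⇒ keep positive
Point 4:
  Latitude: degrees = first 2 digits = 31, minutes = 37.603; 31 + 37.603/60 = 31.626717
  hemisphere S, so the sign is −
  Longitude: degrees = first 3 digits = 130, minutes = 43.0151; 130 + 43.0151/60 = 130.716918
  hemisphere W, so the sign is −
Point 5:
  Lat: 46′ + 0.5″ = 46.00833′; 63 + 46.00833/60 = 63.766806
  N ⇒ keep positive
  Longitude: 112° + 57/60 + 23/3600 = 112 + 0.950000 + 0.006389 = 112.956389
  E → positive
Point 6:
  φ: split at 2 digits → 47° and 10.4325′; 47 + 10.4325/60 = 47.173875
  N → positive
  λ: split at 3 digits → 150° and 8.46037′; 150 + 8.46037/60 = 150.141006
  E → positive

1. -65.36911, -26.79324
2. -89.42112, -163.36023
3. 74.14773, 69.20276
4. -31.62672, -130.71692
5. 63.76681, 112.95639
6. 47.17388, 150.14101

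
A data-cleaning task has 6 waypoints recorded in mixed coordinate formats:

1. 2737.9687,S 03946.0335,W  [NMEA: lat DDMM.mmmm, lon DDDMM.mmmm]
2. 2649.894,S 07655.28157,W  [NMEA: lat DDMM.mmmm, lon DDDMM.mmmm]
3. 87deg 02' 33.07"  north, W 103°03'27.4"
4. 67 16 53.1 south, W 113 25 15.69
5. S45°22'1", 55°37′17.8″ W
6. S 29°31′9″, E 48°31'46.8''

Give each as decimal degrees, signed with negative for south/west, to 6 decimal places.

Point 1:
  Lat: split at 2 digits → 27° and 37.9687′; 27 + 37.9687/60 = 27.6328117
  hemisphere S, so the sign is −
  Lon: split at 3 digits → 039° and 46.0335′; 39 + 46.0335/60 = 39.7672250
  W → negative
Point 2:
  Latitude: split at 2 digits → 26° and 49.894′; 26 + 49.894/60 = 26.8315667
  S → negative
  Lon: degrees = first 3 digits = 76, minutes = 55.28157; 76 + 55.28157/60 = 76.9213595
  W → negative
Point 3:
  φ: 2′ + 33.07″ = 2.55117′; 87 + 2.55117/60 = 87.0425194
  N → positive
  Lon: 103 + 3/60 + 27.4/3600 = 103.0576111
  W → negative
Point 4:
  Lat: 67° + 16/60 + 53.1/3600 = 67 + 0.266667 + 0.014750 = 67.2814167
  hemisphere S, so the sign is −
  λ: 25′ + 15.69″ = 25.26150′; 113 + 25.26150/60 = 113.4210250
  W ⇒ negate
Point 5:
  Lat: 45 + 22/60 + 1/3600 = 45.3669444
  S ⇒ negate
  λ: 55° + 37/60 + 17.8/3600 = 55 + 0.616667 + 0.004944 = 55.6216111
  W → negative
Point 6:
  φ: 29° + 31/60 + 9/3600 = 29 + 0.516667 + 0.002500 = 29.5191667
  S → negative
  Longitude: 31′ + 46.8″ = 31.78000′; 48 + 31.78000/60 = 48.5296667
  E ⇒ keep positive

1. -27.632812, -39.767225
2. -26.831567, -76.921360
3. 87.042519, -103.057611
4. -67.281417, -113.421025
5. -45.366944, -55.621611
6. -29.519167, 48.529667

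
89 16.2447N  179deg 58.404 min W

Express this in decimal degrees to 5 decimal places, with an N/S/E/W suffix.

Latitude: 16.2447′ = 0.270745°; total 89.270745
Longitude: 58.404′ = 0.973400°; total 179.973400

89.27075° N, 179.97340° W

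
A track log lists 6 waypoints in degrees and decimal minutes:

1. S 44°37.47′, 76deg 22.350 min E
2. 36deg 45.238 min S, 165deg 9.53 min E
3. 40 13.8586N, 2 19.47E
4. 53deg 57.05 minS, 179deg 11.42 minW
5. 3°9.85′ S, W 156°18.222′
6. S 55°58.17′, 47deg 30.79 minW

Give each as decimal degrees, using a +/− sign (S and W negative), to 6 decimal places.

Point 1:
  Latitude: 44 + 37.47/60 = 44.6245000
  S ⇒ negate
  λ: 76 + 22.35/60 = 76.3725000
  E ⇒ keep positive
Point 2:
  φ: 36 + 45.238/60 = 36.7539667
  hemisphere S, so the sign is −
  λ: 165 + 9.53/60 = 165.1588333
  E → positive
Point 3:
  Lat: 40 + 13.8586/60 = 40.2309767
  N → positive
  Longitude: 19.47′ = 0.324500°; total 2.3245000
  E → positive
Point 4:
  φ: 57.05′ = 0.950833°; total 53.9508333
  S ⇒ negate
  Longitude: 11.42′ = 0.190333°; total 179.1903333
  W ⇒ negate
Point 5:
  Lat: 9.85′ = 0.164167°; total 3.1641667
  S → negative
  Lon: 18.222′ = 0.303700°; total 156.3037000
  W → negative
Point 6:
  Latitude: 58.17′ = 0.969500°; total 55.9695000
  hemisphere S, so the sign is −
  Longitude: 30.79′ = 0.513167°; total 47.5131667
  hemisphere W, so the sign is −

1. -44.624500, 76.372500
2. -36.753967, 165.158833
3. 40.230977, 2.324500
4. -53.950833, -179.190333
5. -3.164167, -156.303700
6. -55.969500, -47.513167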